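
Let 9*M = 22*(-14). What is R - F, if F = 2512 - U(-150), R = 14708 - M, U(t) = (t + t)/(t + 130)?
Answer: 110207/9 ≈ 12245.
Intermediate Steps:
U(t) = 2*t/(130 + t) (U(t) = (2*t)/(130 + t) = 2*t/(130 + t))
M = -308/9 (M = (22*(-14))/9 = (⅑)*(-308) = -308/9 ≈ -34.222)
R = 132680/9 (R = 14708 - 1*(-308/9) = 14708 + 308/9 = 132680/9 ≈ 14742.)
F = 2497 (F = 2512 - 2*(-150)/(130 - 150) = 2512 - 2*(-150)/(-20) = 2512 - 2*(-150)*(-1)/20 = 2512 - 1*15 = 2512 - 15 = 2497)
R - F = 132680/9 - 1*2497 = 132680/9 - 2497 = 110207/9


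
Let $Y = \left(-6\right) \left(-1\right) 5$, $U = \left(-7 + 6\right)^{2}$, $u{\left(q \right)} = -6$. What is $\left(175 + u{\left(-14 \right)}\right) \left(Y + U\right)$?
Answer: $5239$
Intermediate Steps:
$U = 1$ ($U = \left(-1\right)^{2} = 1$)
$Y = 30$ ($Y = 6 \cdot 5 = 30$)
$\left(175 + u{\left(-14 \right)}\right) \left(Y + U\right) = \left(175 - 6\right) \left(30 + 1\right) = 169 \cdot 31 = 5239$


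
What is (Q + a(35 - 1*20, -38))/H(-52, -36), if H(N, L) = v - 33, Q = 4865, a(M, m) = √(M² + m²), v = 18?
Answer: -973/3 - √1669/15 ≈ -327.06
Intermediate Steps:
H(N, L) = -15 (H(N, L) = 18 - 33 = -15)
(Q + a(35 - 1*20, -38))/H(-52, -36) = (4865 + √((35 - 1*20)² + (-38)²))/(-15) = (4865 + √((35 - 20)² + 1444))*(-1/15) = (4865 + √(15² + 1444))*(-1/15) = (4865 + √(225 + 1444))*(-1/15) = (4865 + √1669)*(-1/15) = -973/3 - √1669/15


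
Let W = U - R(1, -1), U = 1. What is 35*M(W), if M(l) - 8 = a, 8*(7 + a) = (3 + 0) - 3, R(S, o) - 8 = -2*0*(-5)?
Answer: 35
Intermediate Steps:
R(S, o) = 8 (R(S, o) = 8 - 2*0*(-5) = 8 + 0*(-5) = 8 + 0 = 8)
W = -7 (W = 1 - 1*8 = 1 - 8 = -7)
a = -7 (a = -7 + ((3 + 0) - 3)/8 = -7 + (3 - 3)/8 = -7 + (1/8)*0 = -7 + 0 = -7)
M(l) = 1 (M(l) = 8 - 7 = 1)
35*M(W) = 35*1 = 35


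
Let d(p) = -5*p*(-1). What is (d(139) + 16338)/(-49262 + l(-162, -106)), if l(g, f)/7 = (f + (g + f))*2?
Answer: -17033/54498 ≈ -0.31254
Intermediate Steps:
l(g, f) = 14*g + 28*f (l(g, f) = 7*((f + (g + f))*2) = 7*((f + (f + g))*2) = 7*((g + 2*f)*2) = 7*(2*g + 4*f) = 14*g + 28*f)
d(p) = 5*p
(d(139) + 16338)/(-49262 + l(-162, -106)) = (5*139 + 16338)/(-49262 + (14*(-162) + 28*(-106))) = (695 + 16338)/(-49262 + (-2268 - 2968)) = 17033/(-49262 - 5236) = 17033/(-54498) = 17033*(-1/54498) = -17033/54498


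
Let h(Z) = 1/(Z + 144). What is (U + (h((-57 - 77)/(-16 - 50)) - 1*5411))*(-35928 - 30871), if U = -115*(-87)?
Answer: -1478830930681/4819 ≈ -3.0687e+8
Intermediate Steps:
h(Z) = 1/(144 + Z)
U = 10005
(U + (h((-57 - 77)/(-16 - 50)) - 1*5411))*(-35928 - 30871) = (10005 + (1/(144 + (-57 - 77)/(-16 - 50)) - 1*5411))*(-35928 - 30871) = (10005 + (1/(144 - 134/(-66)) - 5411))*(-66799) = (10005 + (1/(144 - 134*(-1/66)) - 5411))*(-66799) = (10005 + (1/(144 + 67/33) - 5411))*(-66799) = (10005 + (1/(4819/33) - 5411))*(-66799) = (10005 + (33/4819 - 5411))*(-66799) = (10005 - 26075576/4819)*(-66799) = (22138519/4819)*(-66799) = -1478830930681/4819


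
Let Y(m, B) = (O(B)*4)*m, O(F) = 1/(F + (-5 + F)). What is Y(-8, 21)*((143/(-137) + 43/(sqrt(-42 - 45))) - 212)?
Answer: 933984/5069 + 1376*I*sqrt(87)/3219 ≈ 184.25 + 3.9871*I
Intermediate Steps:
O(F) = 1/(-5 + 2*F)
Y(m, B) = 4*m/(-5 + 2*B) (Y(m, B) = (4/(-5 + 2*B))*m = 4*m/(-5 + 2*B))
Y(-8, 21)*((143/(-137) + 43/(sqrt(-42 - 45))) - 212) = (4*(-8)/(-5 + 2*21))*((143/(-137) + 43/(sqrt(-42 - 45))) - 212) = (4*(-8)/(-5 + 42))*((143*(-1/137) + 43/(sqrt(-87))) - 212) = (4*(-8)/37)*((-143/137 + 43/((I*sqrt(87)))) - 212) = (4*(-8)*(1/37))*((-143/137 + 43*(-I*sqrt(87)/87)) - 212) = -32*((-143/137 - 43*I*sqrt(87)/87) - 212)/37 = -32*(-29187/137 - 43*I*sqrt(87)/87)/37 = 933984/5069 + 1376*I*sqrt(87)/3219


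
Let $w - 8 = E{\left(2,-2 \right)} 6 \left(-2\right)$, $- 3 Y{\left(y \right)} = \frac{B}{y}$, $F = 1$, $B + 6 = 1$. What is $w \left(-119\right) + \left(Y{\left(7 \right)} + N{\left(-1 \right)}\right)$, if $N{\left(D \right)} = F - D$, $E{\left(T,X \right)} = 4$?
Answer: $\frac{100007}{21} \approx 4762.2$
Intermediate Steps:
$B = -5$ ($B = -6 + 1 = -5$)
$Y{\left(y \right)} = \frac{5}{3 y}$ ($Y{\left(y \right)} = - \frac{\left(-5\right) \frac{1}{y}}{3} = \frac{5}{3 y}$)
$w = -40$ ($w = 8 + 4 \cdot 6 \left(-2\right) = 8 + 24 \left(-2\right) = 8 - 48 = -40$)
$N{\left(D \right)} = 1 - D$
$w \left(-119\right) + \left(Y{\left(7 \right)} + N{\left(-1 \right)}\right) = \left(-40\right) \left(-119\right) + \left(\frac{5}{3 \cdot 7} + \left(1 - -1\right)\right) = 4760 + \left(\frac{5}{3} \cdot \frac{1}{7} + \left(1 + 1\right)\right) = 4760 + \left(\frac{5}{21} + 2\right) = 4760 + \frac{47}{21} = \frac{100007}{21}$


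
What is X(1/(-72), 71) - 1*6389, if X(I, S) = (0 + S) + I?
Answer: -454897/72 ≈ -6318.0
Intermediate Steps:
X(I, S) = I + S (X(I, S) = S + I = I + S)
X(1/(-72), 71) - 1*6389 = (1/(-72) + 71) - 1*6389 = (-1/72 + 71) - 6389 = 5111/72 - 6389 = -454897/72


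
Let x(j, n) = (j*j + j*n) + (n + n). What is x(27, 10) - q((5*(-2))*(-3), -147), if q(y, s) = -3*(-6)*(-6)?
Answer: 1127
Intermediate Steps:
x(j, n) = j**2 + 2*n + j*n (x(j, n) = (j**2 + j*n) + 2*n = j**2 + 2*n + j*n)
q(y, s) = -108 (q(y, s) = 18*(-6) = -108)
x(27, 10) - q((5*(-2))*(-3), -147) = (27**2 + 2*10 + 27*10) - 1*(-108) = (729 + 20 + 270) + 108 = 1019 + 108 = 1127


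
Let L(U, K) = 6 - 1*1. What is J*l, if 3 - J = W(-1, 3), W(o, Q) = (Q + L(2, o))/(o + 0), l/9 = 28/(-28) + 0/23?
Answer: -99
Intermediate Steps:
L(U, K) = 5 (L(U, K) = 6 - 1 = 5)
l = -9 (l = 9*(28/(-28) + 0/23) = 9*(28*(-1/28) + 0*(1/23)) = 9*(-1 + 0) = 9*(-1) = -9)
W(o, Q) = (5 + Q)/o (W(o, Q) = (Q + 5)/(o + 0) = (5 + Q)/o)
J = 11 (J = 3 - (5 + 3)/(-1) = 3 - (-1)*8 = 3 - 1*(-8) = 3 + 8 = 11)
J*l = 11*(-9) = -99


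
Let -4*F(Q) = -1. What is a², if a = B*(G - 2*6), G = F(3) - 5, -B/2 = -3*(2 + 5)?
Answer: 1979649/4 ≈ 4.9491e+5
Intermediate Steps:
B = 42 (B = -(-6)*(2 + 5) = -(-6)*7 = -2*(-21) = 42)
F(Q) = ¼ (F(Q) = -¼*(-1) = ¼)
G = -19/4 (G = ¼ - 5 = -19/4 ≈ -4.7500)
a = -1407/2 (a = 42*(-19/4 - 2*6) = 42*(-19/4 - 12) = 42*(-67/4) = -1407/2 ≈ -703.50)
a² = (-1407/2)² = 1979649/4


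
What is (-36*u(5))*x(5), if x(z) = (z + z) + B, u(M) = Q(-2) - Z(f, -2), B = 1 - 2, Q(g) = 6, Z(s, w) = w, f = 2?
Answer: -2592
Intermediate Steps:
B = -1
u(M) = 8 (u(M) = 6 - 1*(-2) = 6 + 2 = 8)
x(z) = -1 + 2*z (x(z) = (z + z) - 1 = 2*z - 1 = -1 + 2*z)
(-36*u(5))*x(5) = (-36*8)*(-1 + 2*5) = -288*(-1 + 10) = -288*9 = -2592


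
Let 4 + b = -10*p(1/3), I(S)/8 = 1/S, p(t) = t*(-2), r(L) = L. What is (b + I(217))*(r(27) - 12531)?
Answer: -7335680/217 ≈ -33805.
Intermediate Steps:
p(t) = -2*t
I(S) = 8/S
b = 8/3 (b = -4 - (-20)/3 = -4 - 10*(-2/3) = -4 + 20/3 = 8/3 ≈ 2.6667)
(b + I(217))*(r(27) - 12531) = (8/3 + 8/217)*(27 - 12531) = (8/3 + 8*(1/217))*(-12504) = (8/3 + 8/217)*(-12504) = (1760/651)*(-12504) = -7335680/217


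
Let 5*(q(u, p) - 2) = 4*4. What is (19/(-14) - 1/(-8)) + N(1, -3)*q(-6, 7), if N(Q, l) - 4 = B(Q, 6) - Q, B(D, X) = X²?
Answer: 56439/280 ≈ 201.57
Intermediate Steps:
N(Q, l) = 40 - Q (N(Q, l) = 4 + (6² - Q) = 4 + (36 - Q) = 40 - Q)
q(u, p) = 26/5 (q(u, p) = 2 + (4*4)/5 = 2 + (⅕)*16 = 2 + 16/5 = 26/5)
(19/(-14) - 1/(-8)) + N(1, -3)*q(-6, 7) = (19/(-14) - 1/(-8)) + (40 - 1*1)*(26/5) = (19*(-1/14) - 1*(-⅛)) + (40 - 1)*(26/5) = (-19/14 + ⅛) + 39*(26/5) = -69/56 + 1014/5 = 56439/280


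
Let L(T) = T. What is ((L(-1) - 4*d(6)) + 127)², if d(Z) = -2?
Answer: 17956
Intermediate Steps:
((L(-1) - 4*d(6)) + 127)² = ((-1 - 4*(-2)) + 127)² = ((-1 + 8) + 127)² = (7 + 127)² = 134² = 17956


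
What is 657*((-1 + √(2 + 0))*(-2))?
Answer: 1314 - 1314*√2 ≈ -544.28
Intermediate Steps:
657*((-1 + √(2 + 0))*(-2)) = 657*((-1 + √2)*(-2)) = 657*(2 - 2*√2) = 1314 - 1314*√2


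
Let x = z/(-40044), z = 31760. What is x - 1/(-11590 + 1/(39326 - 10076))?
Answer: -2691426720310/3393804072489 ≈ -0.79304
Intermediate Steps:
x = -7940/10011 (x = 31760/(-40044) = 31760*(-1/40044) = -7940/10011 ≈ -0.79313)
x - 1/(-11590 + 1/(39326 - 10076)) = -7940/10011 - 1/(-11590 + 1/(39326 - 10076)) = -7940/10011 - 1/(-11590 + 1/29250) = -7940/10011 - 1/(-339007499/29250) = -7940/10011 - 1*(-29250/339007499) = -7940/10011 + 29250/339007499 = -2691426720310/3393804072489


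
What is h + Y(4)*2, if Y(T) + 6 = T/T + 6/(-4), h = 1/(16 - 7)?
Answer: -116/9 ≈ -12.889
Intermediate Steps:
h = ⅑ (h = 1/9 = ⅑ ≈ 0.11111)
Y(T) = -13/2 (Y(T) = -6 + (T/T + 6/(-4)) = -6 + (1 + 6*(-¼)) = -6 + (1 - 3/2) = -6 - ½ = -13/2)
h + Y(4)*2 = ⅑ - 13/2*2 = ⅑ - 13 = -116/9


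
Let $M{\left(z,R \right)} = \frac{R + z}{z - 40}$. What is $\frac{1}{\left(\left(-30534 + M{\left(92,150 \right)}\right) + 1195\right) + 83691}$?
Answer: $\frac{26}{1413273} \approx 1.8397 \cdot 10^{-5}$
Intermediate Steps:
$M{\left(z,R \right)} = \frac{R + z}{-40 + z}$
$\frac{1}{\left(\left(-30534 + M{\left(92,150 \right)}\right) + 1195\right) + 83691} = \frac{1}{\left(\left(-30534 + \frac{150 + 92}{-40 + 92}\right) + 1195\right) + 83691} = \frac{1}{\left(\left(-30534 + \frac{1}{52} \cdot 242\right) + 1195\right) + 83691} = \frac{1}{\left(\left(-30534 + \frac{121}{26}\right) + 1195\right) + 83691} = \frac{1}{\left(- \frac{793763}{26} + 1195\right) + 83691} = \frac{1}{- \frac{762693}{26} + 83691} = \frac{1}{\frac{1413273}{26}} = \frac{26}{1413273}$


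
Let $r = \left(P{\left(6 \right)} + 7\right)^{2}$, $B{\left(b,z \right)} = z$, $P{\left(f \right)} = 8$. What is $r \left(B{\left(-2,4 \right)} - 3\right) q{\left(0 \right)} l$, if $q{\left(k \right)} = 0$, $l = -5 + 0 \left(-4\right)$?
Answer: $0$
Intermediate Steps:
$l = -5$ ($l = -5 + 0 = -5$)
$r = 225$ ($r = \left(8 + 7\right)^{2} = 15^{2} = 225$)
$r \left(B{\left(-2,4 \right)} - 3\right) q{\left(0 \right)} l = 225 \left(4 - 3\right) 0 \left(-5\right) = 225 \cdot 1 \cdot 0 \left(-5\right) = 225 \cdot 0 \left(-5\right) = 225 \cdot 0 = 0$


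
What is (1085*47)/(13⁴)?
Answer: 50995/28561 ≈ 1.7855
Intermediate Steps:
(1085*47)/(13⁴) = 50995/28561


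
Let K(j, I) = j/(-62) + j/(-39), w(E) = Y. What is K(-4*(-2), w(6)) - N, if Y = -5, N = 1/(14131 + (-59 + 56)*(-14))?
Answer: -5727101/17135157 ≈ -0.33423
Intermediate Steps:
N = 1/14173 (N = 1/(14131 - 3*(-14)) = 1/(14131 + 42) = 1/14173 ≈ 7.0557e-5)
w(E) = -5
K(j, I) = -101*j/2418 (K(j, I) = j*(-1/62) + j*(-1/39) = -j/62 - j/39 = -101*j/2418)
K(-4*(-2), w(6)) - N = -(-202)*(-2)/1209 - 1*1/14173 = -101/2418*8 - 1/14173 = -404/1209 - 1/14173 = -5727101/17135157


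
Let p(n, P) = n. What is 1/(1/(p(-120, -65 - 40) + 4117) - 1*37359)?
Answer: -3997/149323922 ≈ -2.6767e-5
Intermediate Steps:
1/(1/(p(-120, -65 - 40) + 4117) - 1*37359) = 1/(1/(-120 + 4117) - 1*37359) = 1/(1/3997 - 37359) = 1/(-149323922/3997) = -3997/149323922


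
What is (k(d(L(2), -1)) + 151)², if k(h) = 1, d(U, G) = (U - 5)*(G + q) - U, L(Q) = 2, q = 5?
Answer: 23104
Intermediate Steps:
d(U, G) = -U + (-5 + U)*(5 + G) (d(U, G) = (U - 5)*(G + 5) - U = (-5 + U)*(5 + G) - U = -U + (-5 + U)*(5 + G))
(k(d(L(2), -1)) + 151)² = (1 + 151)² = 152² = 23104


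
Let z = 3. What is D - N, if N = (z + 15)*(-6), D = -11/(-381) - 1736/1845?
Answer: 25092313/234315 ≈ 107.09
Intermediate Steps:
D = -213707/234315 (D = -11*(-1/381) - 1736*1/1845 = 11/381 - 1736/1845 = -213707/234315 ≈ -0.91205)
N = -108 (N = (3 + 15)*(-6) = 18*(-6) = -108)
D - N = -213707/234315 - 1*(-108) = -213707/234315 + 108 = 25092313/234315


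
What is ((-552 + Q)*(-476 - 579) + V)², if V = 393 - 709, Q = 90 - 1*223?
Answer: 521802524881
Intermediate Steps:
Q = -133 (Q = 90 - 223 = -133)
V = -316
((-552 + Q)*(-476 - 579) + V)² = ((-552 - 133)*(-476 - 579) - 316)² = (-685*(-1055) - 316)² = (722675 - 316)² = 722359² = 521802524881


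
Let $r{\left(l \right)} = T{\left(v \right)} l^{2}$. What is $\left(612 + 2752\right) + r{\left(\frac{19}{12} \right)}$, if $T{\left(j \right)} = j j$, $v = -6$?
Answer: $\frac{13817}{4} \approx 3454.3$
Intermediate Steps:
$T{\left(j \right)} = j^{2}$
$r{\left(l \right)} = 36 l^{2}$ ($r{\left(l \right)} = \left(-6\right)^{2} l^{2} = 36 l^{2}$)
$\left(612 + 2752\right) + r{\left(\frac{19}{12} \right)} = \left(612 + 2752\right) + 36 \left(\frac{19}{12}\right)^{2} = 3364 + 36 \left(19 \cdot \frac{1}{12}\right)^{2} = 3364 + 36 \left(\frac{19}{12}\right)^{2} = 3364 + 36 \cdot \frac{361}{144} = 3364 + \frac{361}{4} = \frac{13817}{4}$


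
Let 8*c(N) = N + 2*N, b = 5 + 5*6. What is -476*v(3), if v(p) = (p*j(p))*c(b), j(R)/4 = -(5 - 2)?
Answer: 224910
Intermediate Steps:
b = 35 (b = 5 + 30 = 35)
j(R) = -12 (j(R) = 4*(-(5 - 2)) = 4*(-1*3) = 4*(-3) = -12)
c(N) = 3*N/8 (c(N) = (N + 2*N)/8 = (3*N)/8 = 3*N/8)
v(p) = -315*p/2 (v(p) = (p*(-12))*((3/8)*35) = -12*p*(105/8) = -315*p/2)
-476*v(3) = -(-74970)*3 = -476*(-945/2) = 224910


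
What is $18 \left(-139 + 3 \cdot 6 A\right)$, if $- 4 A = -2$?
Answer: $-2340$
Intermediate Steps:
$A = \frac{1}{2}$ ($A = \left(- \frac{1}{4}\right) \left(-2\right) = \frac{1}{2} \approx 0.5$)
$18 \left(-139 + 3 \cdot 6 A\right) = 18 \left(-139 + 3 \cdot 6 \cdot \frac{1}{2}\right) = 18 \left(-139 + 18 \cdot \frac{1}{2}\right) = 18 \left(-139 + 9\right) = 18 \left(-130\right) = -2340$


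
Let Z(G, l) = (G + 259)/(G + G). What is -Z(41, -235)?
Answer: -150/41 ≈ -3.6585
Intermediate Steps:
Z(G, l) = (259 + G)/(2*G) (Z(G, l) = (259 + G)/((2*G)) = (259 + G)*(1/(2*G)) = (259 + G)/(2*G))
-Z(41, -235) = -(259 + 41)/(2*41) = -300/(2*41) = -1*150/41 = -150/41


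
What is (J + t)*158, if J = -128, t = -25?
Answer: -24174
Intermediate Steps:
(J + t)*158 = (-128 - 25)*158 = -153*158 = -24174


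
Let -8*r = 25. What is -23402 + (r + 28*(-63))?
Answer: -201353/8 ≈ -25169.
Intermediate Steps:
r = -25/8 (r = -⅛*25 = -25/8 ≈ -3.1250)
-23402 + (r + 28*(-63)) = -23402 + (-25/8 + 28*(-63)) = -23402 + (-25/8 - 1764) = -23402 - 14137/8 = -201353/8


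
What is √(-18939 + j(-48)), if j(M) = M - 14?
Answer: I*√19001 ≈ 137.84*I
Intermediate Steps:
j(M) = -14 + M
√(-18939 + j(-48)) = √(-18939 + (-14 - 48)) = √(-18939 - 62) = √(-19001) = I*√19001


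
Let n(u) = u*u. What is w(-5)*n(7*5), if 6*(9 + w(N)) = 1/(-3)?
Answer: -199675/18 ≈ -11093.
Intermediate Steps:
n(u) = u**2
w(N) = -163/18 (w(N) = -9 + (1/6)/(-3) = -9 + (1/6)*(-1/3) = -9 - 1/18 = -163/18)
w(-5)*n(7*5) = -163*(7*5)**2/18 = -163/18*35**2 = -163/18*1225 = -199675/18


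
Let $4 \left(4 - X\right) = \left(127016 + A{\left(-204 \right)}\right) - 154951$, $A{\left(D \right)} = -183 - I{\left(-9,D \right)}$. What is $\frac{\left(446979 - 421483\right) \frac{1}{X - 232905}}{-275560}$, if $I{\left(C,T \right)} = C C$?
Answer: $\frac{12748}{31117785225} \approx 4.0967 \cdot 10^{-7}$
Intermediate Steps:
$I{\left(C,T \right)} = C^{2}$
$A{\left(D \right)} = -264$ ($A{\left(D \right)} = -183 - \left(-9\right)^{2} = -183 - 81 = -264$)
$X = \frac{28215}{4}$ ($X = 4 - \frac{\left(127016 - 264\right) - 154951}{4} = 4 - \frac{126752 - 154951}{4} = 4 - - \frac{28199}{4} = 4 + \frac{28199}{4} = \frac{28215}{4} \approx 7053.8$)
$\frac{\left(446979 - 421483\right) \frac{1}{X - 232905}}{-275560} = \frac{\left(446979 - 421483\right) \frac{1}{\frac{28215}{4} - 232905}}{-275560} = \frac{25496}{- \frac{903405}{4}} \left(- \frac{1}{275560}\right) = 25496 \left(- \frac{4}{903405}\right) \left(- \frac{1}{275560}\right) = \left(- \frac{101984}{903405}\right) \left(- \frac{1}{275560}\right) = \frac{12748}{31117785225}$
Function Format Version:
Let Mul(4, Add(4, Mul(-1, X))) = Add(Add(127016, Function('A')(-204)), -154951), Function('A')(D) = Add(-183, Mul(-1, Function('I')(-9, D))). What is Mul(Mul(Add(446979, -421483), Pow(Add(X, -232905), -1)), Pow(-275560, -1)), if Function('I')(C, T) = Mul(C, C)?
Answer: Rational(12748, 31117785225) ≈ 4.0967e-7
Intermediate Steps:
Function('I')(C, T) = Pow(C, 2)
Function('A')(D) = -264 (Function('A')(D) = Add(-183, Mul(-1, Pow(-9, 2))) = Add(-183, Mul(-1, 81)) = Add(-183, -81) = -264)
X = Rational(28215, 4) (X = Add(4, Mul(Rational(-1, 4), Add(Add(127016, -264), -154951))) = Add(4, Mul(Rational(-1, 4), Add(126752, -154951))) = Add(4, Mul(Rational(-1, 4), -28199)) = Add(4, Rational(28199, 4)) = Rational(28215, 4) ≈ 7053.8)
Mul(Mul(Add(446979, -421483), Pow(Add(X, -232905), -1)), Pow(-275560, -1)) = Mul(Mul(Add(446979, -421483), Pow(Add(Rational(28215, 4), -232905), -1)), Pow(-275560, -1)) = Mul(Mul(25496, Pow(Rational(-903405, 4), -1)), Rational(-1, 275560)) = Mul(Mul(25496, Rational(-4, 903405)), Rational(-1, 275560)) = Mul(Rational(-101984, 903405), Rational(-1, 275560)) = Rational(12748, 31117785225)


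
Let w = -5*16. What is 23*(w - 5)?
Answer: -1955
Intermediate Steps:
w = -80
23*(w - 5) = 23*(-80 - 5) = 23*(-85) = -1955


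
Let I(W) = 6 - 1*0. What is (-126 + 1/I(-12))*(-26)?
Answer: 9815/3 ≈ 3271.7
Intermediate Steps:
I(W) = 6 (I(W) = 6 + 0 = 6)
(-126 + 1/I(-12))*(-26) = (-126 + 1/6)*(-26) = (-126 + ⅙)*(-26) = -755/6*(-26) = 9815/3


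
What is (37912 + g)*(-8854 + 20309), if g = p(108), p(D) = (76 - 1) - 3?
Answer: 435106720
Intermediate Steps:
p(D) = 72 (p(D) = 75 - 3 = 72)
g = 72
(37912 + g)*(-8854 + 20309) = (37912 + 72)*(-8854 + 20309) = 37984*11455 = 435106720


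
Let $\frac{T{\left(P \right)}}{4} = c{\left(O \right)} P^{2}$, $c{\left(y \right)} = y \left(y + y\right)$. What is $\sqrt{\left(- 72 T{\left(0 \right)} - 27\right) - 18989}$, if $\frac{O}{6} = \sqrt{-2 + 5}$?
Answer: $2 i \sqrt{4754} \approx 137.9 i$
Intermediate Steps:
$O = 6 \sqrt{3}$ ($O = 6 \sqrt{-2 + 5} = 6 \sqrt{3} \approx 10.392$)
$c{\left(y \right)} = 2 y^{2}$ ($c{\left(y \right)} = y 2 y = 2 y^{2}$)
$T{\left(P \right)} = 864 P^{2}$ ($T{\left(P \right)} = 4 \cdot 2 \left(6 \sqrt{3}\right)^{2} P^{2} = 4 \cdot 2 \cdot 108 P^{2} = 4 \cdot 216 P^{2} = 864 P^{2}$)
$\sqrt{\left(- 72 T{\left(0 \right)} - 27\right) - 18989} = \sqrt{\left(- 72 \cdot 864 \cdot 0^{2} - 27\right) - 18989} = \sqrt{\left(- 72 \cdot 864 \cdot 0 - 27\right) - 18989} = \sqrt{\left(\left(-72\right) 0 - 27\right) - 18989} = \sqrt{\left(0 - 27\right) - 18989} = \sqrt{-27 - 18989} = \sqrt{-19016} = 2 i \sqrt{4754}$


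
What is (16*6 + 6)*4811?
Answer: 490722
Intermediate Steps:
(16*6 + 6)*4811 = (96 + 6)*4811 = 102*4811 = 490722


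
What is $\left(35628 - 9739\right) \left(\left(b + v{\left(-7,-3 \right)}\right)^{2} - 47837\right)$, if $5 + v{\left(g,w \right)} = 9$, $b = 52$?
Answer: $-1157264189$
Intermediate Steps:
$v{\left(g,w \right)} = 4$ ($v{\left(g,w \right)} = -5 + 9 = 4$)
$\left(35628 - 9739\right) \left(\left(b + v{\left(-7,-3 \right)}\right)^{2} - 47837\right) = \left(35628 - 9739\right) \left(\left(52 + 4\right)^{2} - 47837\right) = 25889 \left(56^{2} - 47837\right) = 25889 \left(3136 - 47837\right) = 25889 \left(-44701\right) = -1157264189$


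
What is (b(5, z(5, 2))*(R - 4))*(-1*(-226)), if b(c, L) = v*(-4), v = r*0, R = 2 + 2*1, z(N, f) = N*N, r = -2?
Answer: 0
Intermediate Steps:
z(N, f) = N²
R = 4 (R = 2 + 2 = 4)
v = 0 (v = -2*0 = 0)
b(c, L) = 0 (b(c, L) = 0*(-4) = 0)
(b(5, z(5, 2))*(R - 4))*(-1*(-226)) = (0*(4 - 4))*(-1*(-226)) = (0*0)*226 = 0*226 = 0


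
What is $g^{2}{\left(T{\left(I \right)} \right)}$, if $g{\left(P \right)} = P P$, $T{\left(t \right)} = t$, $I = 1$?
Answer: $1$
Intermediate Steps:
$g{\left(P \right)} = P^{2}$
$g^{2}{\left(T{\left(I \right)} \right)} = \left(1^{2}\right)^{2} = 1^{2} = 1$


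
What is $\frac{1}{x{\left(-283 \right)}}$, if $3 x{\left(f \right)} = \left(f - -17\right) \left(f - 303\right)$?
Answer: $\frac{3}{155876} \approx 1.9246 \cdot 10^{-5}$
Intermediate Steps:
$x{\left(f \right)} = \frac{\left(-303 + f\right) \left(17 + f\right)}{3}$ ($x{\left(f \right)} = \frac{\left(f - -17\right) \left(f - 303\right)}{3} = \frac{\left(f + 17\right) \left(-303 + f\right)}{3} = \frac{\left(17 + f\right) \left(-303 + f\right)}{3} = \frac{\left(-303 + f\right) \left(17 + f\right)}{3}$)
$\frac{1}{x{\left(-283 \right)}} = \frac{1}{-1717 - - \frac{80938}{3} + \frac{\left(-283\right)^{2}}{3}} = \frac{1}{-1717 + \frac{80938}{3} + \frac{1}{3} \cdot 80089} = \frac{1}{-1717 + \frac{80938}{3} + \frac{80089}{3}} = \frac{1}{\frac{155876}{3}} = \frac{3}{155876}$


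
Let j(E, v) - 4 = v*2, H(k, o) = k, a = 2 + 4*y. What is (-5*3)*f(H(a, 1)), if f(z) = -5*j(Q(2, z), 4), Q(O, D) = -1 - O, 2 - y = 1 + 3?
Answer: 900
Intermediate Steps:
y = -2 (y = 2 - (1 + 3) = 2 - 1*4 = 2 - 4 = -2)
a = -6 (a = 2 + 4*(-2) = 2 - 8 = -6)
j(E, v) = 4 + 2*v (j(E, v) = 4 + v*2 = 4 + 2*v)
f(z) = -60 (f(z) = -5*(4 + 2*4) = -5*(4 + 8) = -5*12 = -60)
(-5*3)*f(H(a, 1)) = -5*3*(-60) = -15*(-60) = 900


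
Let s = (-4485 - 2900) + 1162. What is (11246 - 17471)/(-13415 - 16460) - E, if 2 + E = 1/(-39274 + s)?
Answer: 120067778/54368915 ≈ 2.2084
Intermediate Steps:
s = -6223 (s = -7385 + 1162 = -6223)
E = -90995/45497 (E = -2 + 1/(-39274 - 6223) = -2 + 1/(-45497) = -2 - 1/45497 = -90995/45497 ≈ -2.0000)
(11246 - 17471)/(-13415 - 16460) - E = (11246 - 17471)/(-13415 - 16460) - 1*(-90995/45497) = -6225/(-29875) + 90995/45497 = -6225*(-1/29875) + 90995/45497 = 249/1195 + 90995/45497 = 120067778/54368915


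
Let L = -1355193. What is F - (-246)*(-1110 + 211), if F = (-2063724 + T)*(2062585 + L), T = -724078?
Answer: -1972069053538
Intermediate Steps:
F = -1972068832384 (F = (-2063724 - 724078)*(2062585 - 1355193) = -2787802*707392 = -1972068832384)
F - (-246)*(-1110 + 211) = -1972068832384 - (-246)*(-1110 + 211) = -1972068832384 - (-246)*(-899) = -1972068832384 - 1*221154 = -1972068832384 - 221154 = -1972069053538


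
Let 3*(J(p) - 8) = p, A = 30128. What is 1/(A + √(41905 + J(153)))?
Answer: 28/843545 - √10491/453827210 ≈ 3.2968e-5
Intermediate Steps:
J(p) = 8 + p/3
1/(A + √(41905 + J(153))) = 1/(30128 + √(41905 + (8 + (⅓)*153))) = 1/(30128 + √(41905 + (8 + 51))) = 1/(30128 + √(41905 + 59)) = 1/(30128 + √41964) = 1/(30128 + 2*√10491)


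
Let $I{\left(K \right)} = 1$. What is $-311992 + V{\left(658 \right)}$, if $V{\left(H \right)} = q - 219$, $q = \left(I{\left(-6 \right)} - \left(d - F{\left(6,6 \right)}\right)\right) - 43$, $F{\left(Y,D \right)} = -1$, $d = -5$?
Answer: $-312249$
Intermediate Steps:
$q = -38$ ($q = \left(1 - -4\right) - 43 = \left(1 + \left(-1 + 5\right)\right) - 43 = \left(1 + 4\right) - 43 = 5 - 43 = -38$)
$V{\left(H \right)} = -257$ ($V{\left(H \right)} = -38 - 219 = -257$)
$-311992 + V{\left(658 \right)} = -311992 - 257 = -312249$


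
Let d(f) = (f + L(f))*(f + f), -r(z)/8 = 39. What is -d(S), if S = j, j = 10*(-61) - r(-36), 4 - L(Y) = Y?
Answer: 2384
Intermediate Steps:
L(Y) = 4 - Y
r(z) = -312 (r(z) = -8*39 = -312)
j = -298 (j = 10*(-61) - 1*(-312) = -610 + 312 = -298)
S = -298
d(f) = 8*f (d(f) = (f + (4 - f))*(f + f) = 4*(2*f) = 8*f)
-d(S) = -8*(-298) = -1*(-2384) = 2384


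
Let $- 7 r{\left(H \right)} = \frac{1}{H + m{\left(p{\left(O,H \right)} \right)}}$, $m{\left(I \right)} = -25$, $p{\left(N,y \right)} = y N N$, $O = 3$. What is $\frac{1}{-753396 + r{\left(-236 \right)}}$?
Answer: $- \frac{1827}{1376454491} \approx -1.3273 \cdot 10^{-6}$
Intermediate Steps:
$p{\left(N,y \right)} = y N^{2}$ ($p{\left(N,y \right)} = N y N = y N^{2}$)
$r{\left(H \right)} = - \frac{1}{7 \left(-25 + H\right)}$ ($r{\left(H \right)} = - \frac{1}{7 \left(H - 25\right)} = - \frac{1}{7 \left(-25 + H\right)}$)
$\frac{1}{-753396 + r{\left(-236 \right)}} = \frac{1}{-753396 - \frac{1}{-175 + 7 \left(-236\right)}} = \frac{1}{-753396 - \frac{1}{-175 - 1652}} = \frac{1}{-753396 - \frac{1}{-1827}} = \frac{1}{-753396 - - \frac{1}{1827}} = \frac{1}{-753396 + \frac{1}{1827}} = \frac{1}{- \frac{1376454491}{1827}} = - \frac{1827}{1376454491}$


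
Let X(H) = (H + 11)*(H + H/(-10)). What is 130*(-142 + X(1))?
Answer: -17056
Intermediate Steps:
X(H) = 9*H*(11 + H)/10 (X(H) = (11 + H)*(H + H*(-⅒)) = (11 + H)*(H - H/10) = (11 + H)*(9*H/10) = 9*H*(11 + H)/10)
130*(-142 + X(1)) = 130*(-142 + (9/10)*1*(11 + 1)) = 130*(-142 + (9/10)*1*12) = 130*(-142 + 54/5) = 130*(-656/5) = -17056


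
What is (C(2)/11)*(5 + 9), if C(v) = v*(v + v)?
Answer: 112/11 ≈ 10.182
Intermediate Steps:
C(v) = 2*v² (C(v) = v*(2*v) = 2*v²)
(C(2)/11)*(5 + 9) = ((2*2²)/11)*(5 + 9) = ((2*4)*(1/11))*14 = (8*(1/11))*14 = (8/11)*14 = 112/11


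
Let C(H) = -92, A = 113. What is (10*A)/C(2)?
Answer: -565/46 ≈ -12.283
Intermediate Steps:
(10*A)/C(2) = (10*113)/(-92) = 1130*(-1/92) = -565/46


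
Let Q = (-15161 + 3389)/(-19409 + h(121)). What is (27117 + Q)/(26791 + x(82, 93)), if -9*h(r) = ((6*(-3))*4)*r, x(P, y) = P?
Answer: 18521347/18354259 ≈ 1.0091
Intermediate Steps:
h(r) = 8*r (h(r) = -(6*(-3))*4*r/9 = -(-18*4)*r/9 = -(-8)*r = 8*r)
Q = 436/683 (Q = (-15161 + 3389)/(-19409 + 8*121) = -11772/(-19409 + 968) = -11772/(-18441) = -11772*(-1/18441) = 436/683 ≈ 0.63836)
(27117 + Q)/(26791 + x(82, 93)) = (27117 + 436/683)/(26791 + 82) = (18521347/683)/26873 = (18521347/683)*(1/26873) = 18521347/18354259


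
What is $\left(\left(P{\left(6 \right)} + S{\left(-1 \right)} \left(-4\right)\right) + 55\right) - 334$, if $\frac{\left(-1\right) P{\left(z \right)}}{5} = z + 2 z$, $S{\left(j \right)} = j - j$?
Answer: $-369$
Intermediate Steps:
$S{\left(j \right)} = 0$
$P{\left(z \right)} = - 15 z$ ($P{\left(z \right)} = - 5 \left(z + 2 z\right) = - 5 \cdot 3 z = - 15 z$)
$\left(\left(P{\left(6 \right)} + S{\left(-1 \right)} \left(-4\right)\right) + 55\right) - 334 = \left(\left(\left(-15\right) 6 + 0 \left(-4\right)\right) + 55\right) - 334 = \left(\left(-90 + 0\right) + 55\right) - 334 = \left(-90 + 55\right) - 334 = -35 - 334 = -369$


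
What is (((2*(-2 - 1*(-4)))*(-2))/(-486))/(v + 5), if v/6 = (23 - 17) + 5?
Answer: 4/17253 ≈ 0.00023184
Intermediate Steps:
v = 66 (v = 6*((23 - 17) + 5) = 6*(6 + 5) = 6*11 = 66)
(((2*(-2 - 1*(-4)))*(-2))/(-486))/(v + 5) = (((2*(-2 - 1*(-4)))*(-2))/(-486))/(66 + 5) = (((2*(-2 + 4))*(-2))*(-1/486))/71 = (((2*2)*(-2))*(-1/486))*(1/71) = ((4*(-2))*(-1/486))*(1/71) = -8*(-1/486)*(1/71) = (4/243)*(1/71) = 4/17253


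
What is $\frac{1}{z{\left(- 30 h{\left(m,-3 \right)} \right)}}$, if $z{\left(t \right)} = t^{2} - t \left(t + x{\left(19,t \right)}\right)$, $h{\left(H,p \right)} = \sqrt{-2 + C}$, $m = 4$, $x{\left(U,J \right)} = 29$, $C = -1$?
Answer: $- \frac{i \sqrt{3}}{2610} \approx - 0.00066362 i$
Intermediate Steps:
$h{\left(H,p \right)} = i \sqrt{3}$ ($h{\left(H,p \right)} = \sqrt{-2 - 1} = \sqrt{-3} = i \sqrt{3}$)
$z{\left(t \right)} = t^{2} - t \left(29 + t\right)$ ($z{\left(t \right)} = t^{2} - t \left(t + 29\right) = t^{2} - t \left(29 + t\right)$)
$\frac{1}{z{\left(- 30 h{\left(m,-3 \right)} \right)}} = \frac{1}{\left(-29\right) \left(- 30 i \sqrt{3}\right)} = \frac{1}{870 i \sqrt{3}} = - \frac{i \sqrt{3}}{2610}$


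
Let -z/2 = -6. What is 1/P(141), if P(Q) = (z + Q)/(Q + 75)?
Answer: 24/17 ≈ 1.4118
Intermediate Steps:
z = 12 (z = -2*(-6) = 12)
P(Q) = (12 + Q)/(75 + Q) (P(Q) = (12 + Q)/(Q + 75) = (12 + Q)/(75 + Q))
1/P(141) = 1/((12 + 141)/(75 + 141)) = 1/(153/216) = 1/((1/216)*153) = 1/(17/24) = 24/17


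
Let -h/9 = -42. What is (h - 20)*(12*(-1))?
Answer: -4296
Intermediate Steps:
h = 378 (h = -9*(-42) = 378)
(h - 20)*(12*(-1)) = (378 - 20)*(12*(-1)) = 358*(-12) = -4296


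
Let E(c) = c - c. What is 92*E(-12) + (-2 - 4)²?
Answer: 36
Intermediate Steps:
E(c) = 0
92*E(-12) + (-2 - 4)² = 92*0 + (-2 - 4)² = 0 + (-6)² = 0 + 36 = 36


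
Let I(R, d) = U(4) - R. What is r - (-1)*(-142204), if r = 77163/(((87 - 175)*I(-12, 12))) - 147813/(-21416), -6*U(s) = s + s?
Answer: -1072562850005/7538432 ≈ -1.4228e+5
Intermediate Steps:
U(s) = -s/3 (U(s) = -(s + s)/6 = -s/3)
I(R, d) = -4/3 - R (I(R, d) = -1/3*4 - R = -4/3 - R)
r = -567665877/7538432 (r = 77163/(((87 - 175)*(-4/3 - 1*(-12)))) - 147813/(-21416) = 77163/((-88*(-4/3 + 12))) - 147813*(-1/21416) = 77163/((-88*32/3)) + 147813/21416 = 77163/(-2816/3) + 147813/21416 = 77163*(-3/2816) + 147813/21416 = -231489/2816 + 147813/21416 = -567665877/7538432 ≈ -75.303)
r - (-1)*(-142204) = -567665877/7538432 - (-1)*(-142204) = -567665877/7538432 - 1*142204 = -567665877/7538432 - 142204 = -1072562850005/7538432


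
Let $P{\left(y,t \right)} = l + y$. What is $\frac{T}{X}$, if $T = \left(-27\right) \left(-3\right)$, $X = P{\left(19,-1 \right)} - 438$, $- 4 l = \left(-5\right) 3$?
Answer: $- \frac{324}{1661} \approx -0.19506$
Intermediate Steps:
$l = \frac{15}{4}$ ($l = - \frac{\left(-5\right) 3}{4} = \left(- \frac{1}{4}\right) \left(-15\right) = \frac{15}{4} \approx 3.75$)
$P{\left(y,t \right)} = \frac{15}{4} + y$
$X = - \frac{1661}{4}$ ($X = \left(\frac{15}{4} + 19\right) - 438 = \frac{91}{4} - 438 = - \frac{1661}{4} \approx -415.25$)
$T = 81$
$\frac{T}{X} = \frac{81}{- \frac{1661}{4}} = 81 \left(- \frac{4}{1661}\right) = - \frac{324}{1661}$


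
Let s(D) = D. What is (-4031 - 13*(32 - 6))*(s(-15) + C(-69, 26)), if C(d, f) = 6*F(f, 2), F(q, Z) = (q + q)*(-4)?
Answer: 5518047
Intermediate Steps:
F(q, Z) = -8*q (F(q, Z) = (2*q)*(-4) = -8*q)
C(d, f) = -48*f (C(d, f) = 6*(-8*f) = -48*f)
(-4031 - 13*(32 - 6))*(s(-15) + C(-69, 26)) = (-4031 - 13*(32 - 6))*(-15 - 48*26) = (-4031 - 13*26)*(-15 - 1248) = (-4031 - 338)*(-1263) = -4369*(-1263) = 5518047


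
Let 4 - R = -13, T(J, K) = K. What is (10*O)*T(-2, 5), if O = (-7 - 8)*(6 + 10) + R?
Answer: -11150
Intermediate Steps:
R = 17 (R = 4 - 1*(-13) = 4 + 13 = 17)
O = -223 (O = (-7 - 8)*(6 + 10) + 17 = -15*16 + 17 = -240 + 17 = -223)
(10*O)*T(-2, 5) = (10*(-223))*5 = -2230*5 = -11150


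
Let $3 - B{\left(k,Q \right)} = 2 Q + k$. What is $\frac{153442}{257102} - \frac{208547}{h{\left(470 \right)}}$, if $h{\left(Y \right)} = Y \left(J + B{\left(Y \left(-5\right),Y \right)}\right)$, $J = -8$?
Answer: $\frac{23853786953}{84888652850} \approx 0.281$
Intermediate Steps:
$B{\left(k,Q \right)} = 3 - k - 2 Q$ ($B{\left(k,Q \right)} = 3 - \left(2 Q + k\right) = 3 - \left(k + 2 Q\right) = 3 - k - 2 Q$)
$h{\left(Y \right)} = Y \left(-5 + 3 Y\right)$ ($h{\left(Y \right)} = Y \left(-8 - \left(-3 + 2 Y + Y \left(-5\right)\right)\right) = Y \left(-8 - \left(-3 - 3 Y\right)\right) = Y \left(-8 + \left(3 + 5 Y - 2 Y\right)\right) = Y \left(-8 + \left(3 + 3 Y\right)\right) = Y \left(-5 + 3 Y\right)$)
$\frac{153442}{257102} - \frac{208547}{h{\left(470 \right)}} = \frac{153442}{257102} - \frac{208547}{470 \left(-5 + 3 \cdot 470\right)} = 153442 \cdot \frac{1}{257102} - \frac{208547}{470 \left(-5 + 1410\right)} = \frac{76721}{128551} - \frac{208547}{470 \cdot 1405} = \frac{76721}{128551} - \frac{208547}{660350} = \frac{23853786953}{84888652850}$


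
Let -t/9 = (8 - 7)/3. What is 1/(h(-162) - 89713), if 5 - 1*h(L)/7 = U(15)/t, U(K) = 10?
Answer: -3/268964 ≈ -1.1154e-5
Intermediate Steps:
t = -3 (t = -9*(8 - 7)/3 = -3 ≈ -3.0000)
h(L) = 175/3 (h(L) = 35 - 70/(-3) = 35 - 70*(-1)/3 = 35 - 7*(-10/3) = 35 + 70/3 = 175/3)
1/(h(-162) - 89713) = 1/(175/3 - 89713) = 1/(-268964/3) = -3/268964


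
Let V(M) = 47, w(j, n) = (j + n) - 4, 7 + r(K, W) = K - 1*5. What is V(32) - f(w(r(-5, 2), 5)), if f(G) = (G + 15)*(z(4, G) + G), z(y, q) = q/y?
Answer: 27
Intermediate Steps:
r(K, W) = -12 + K (r(K, W) = -7 + (K - 1*5) = -7 + (K - 5) = -7 + (-5 + K) = -12 + K)
w(j, n) = -4 + j + n
f(G) = 5*G*(15 + G)/4 (f(G) = (G + 15)*(G/4 + G) = (15 + G)*(G*(¼) + G) = (15 + G)*(G/4 + G) = (15 + G)*(5*G/4) = 5*G*(15 + G)/4)
V(32) - f(w(r(-5, 2), 5)) = 47 - 5*(-4 + (-12 - 5) + 5)*(15 + (-4 + (-12 - 5) + 5))/4 = 47 - 5*(-4 - 17 + 5)*(15 + (-4 - 17 + 5))/4 = 47 - 5*(-16)*(15 - 16)/4 = 47 - 5*(-16)*(-1)/4 = 47 - 1*20 = 47 - 20 = 27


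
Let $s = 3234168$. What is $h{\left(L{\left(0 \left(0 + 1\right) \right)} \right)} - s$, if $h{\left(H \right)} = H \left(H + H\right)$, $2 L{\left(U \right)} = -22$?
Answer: $-3233926$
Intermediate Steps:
$L{\left(U \right)} = -11$ ($L{\left(U \right)} = \frac{1}{2} \left(-22\right) = -11$)
$h{\left(H \right)} = 2 H^{2}$ ($h{\left(H \right)} = H 2 H = 2 H^{2}$)
$h{\left(L{\left(0 \left(0 + 1\right) \right)} \right)} - s = 2 \left(-11\right)^{2} - 3234168 = 2 \cdot 121 - 3234168 = 242 - 3234168 = -3233926$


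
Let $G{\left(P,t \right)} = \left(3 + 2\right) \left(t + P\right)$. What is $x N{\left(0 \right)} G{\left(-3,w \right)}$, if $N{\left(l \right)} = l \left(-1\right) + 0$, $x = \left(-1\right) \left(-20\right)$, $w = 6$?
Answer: $0$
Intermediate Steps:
$G{\left(P,t \right)} = 5 P + 5 t$ ($G{\left(P,t \right)} = 5 \left(P + t\right) = 5 P + 5 t$)
$x = 20$
$N{\left(l \right)} = - l$ ($N{\left(l \right)} = - l + 0 = - l$)
$x N{\left(0 \right)} G{\left(-3,w \right)} = 20 \left(\left(-1\right) 0\right) \left(5 \left(-3\right) + 5 \cdot 6\right) = 20 \cdot 0 \left(-15 + 30\right) = 0 \cdot 15 = 0$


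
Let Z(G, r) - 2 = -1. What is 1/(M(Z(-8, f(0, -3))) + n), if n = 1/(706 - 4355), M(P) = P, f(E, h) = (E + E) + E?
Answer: 3649/3648 ≈ 1.0003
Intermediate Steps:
f(E, h) = 3*E (f(E, h) = 2*E + E = 3*E)
Z(G, r) = 1 (Z(G, r) = 2 - 1 = 1)
n = -1/3649 (n = 1/(-3649) = -1/3649 ≈ -0.00027405)
1/(M(Z(-8, f(0, -3))) + n) = 1/(1 - 1/3649) = 1/(3648/3649) = 3649/3648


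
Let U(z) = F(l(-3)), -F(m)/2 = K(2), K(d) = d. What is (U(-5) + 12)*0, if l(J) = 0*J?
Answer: 0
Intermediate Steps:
l(J) = 0
F(m) = -4 (F(m) = -2*2 = -4)
U(z) = -4
(U(-5) + 12)*0 = (-4 + 12)*0 = 8*0 = 0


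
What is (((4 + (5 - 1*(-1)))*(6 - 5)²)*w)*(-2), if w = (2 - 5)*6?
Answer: 360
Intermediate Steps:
w = -18 (w = -3*6 = -18)
(((4 + (5 - 1*(-1)))*(6 - 5)²)*w)*(-2) = (((4 + (5 - 1*(-1)))*(6 - 5)²)*(-18))*(-2) = (((4 + (5 + 1))*1²)*(-18))*(-2) = (((4 + 6)*1)*(-18))*(-2) = ((10*1)*(-18))*(-2) = (10*(-18))*(-2) = -180*(-2) = 360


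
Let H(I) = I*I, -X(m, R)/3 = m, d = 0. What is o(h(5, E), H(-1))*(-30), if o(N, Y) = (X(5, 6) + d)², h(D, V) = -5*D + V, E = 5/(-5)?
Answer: -6750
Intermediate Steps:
E = -1 (E = 5*(-⅕) = -1)
X(m, R) = -3*m
H(I) = I²
h(D, V) = V - 5*D
o(N, Y) = 225 (o(N, Y) = (-3*5 + 0)² = (-15 + 0)² = (-15)² = 225)
o(h(5, E), H(-1))*(-30) = 225*(-30) = -6750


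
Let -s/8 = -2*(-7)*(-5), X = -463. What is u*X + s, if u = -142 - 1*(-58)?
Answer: 39452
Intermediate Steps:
u = -84 (u = -142 + 58 = -84)
s = 560 (s = -8*(-2*(-7))*(-5) = -112*(-5) = -8*(-70) = 560)
u*X + s = -84*(-463) + 560 = 38892 + 560 = 39452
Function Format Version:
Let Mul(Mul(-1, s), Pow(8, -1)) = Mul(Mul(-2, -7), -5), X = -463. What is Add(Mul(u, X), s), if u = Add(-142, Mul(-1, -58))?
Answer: 39452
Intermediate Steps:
u = -84 (u = Add(-142, 58) = -84)
s = 560 (s = Mul(-8, Mul(Mul(-2, -7), -5)) = Mul(-8, Mul(14, -5)) = Mul(-8, -70) = 560)
Add(Mul(u, X), s) = Add(Mul(-84, -463), 560) = Add(38892, 560) = 39452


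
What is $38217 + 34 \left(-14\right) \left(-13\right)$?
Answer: $44405$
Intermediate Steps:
$38217 + 34 \left(-14\right) \left(-13\right) = 38217 - -6188 = 38217 + 6188 = 44405$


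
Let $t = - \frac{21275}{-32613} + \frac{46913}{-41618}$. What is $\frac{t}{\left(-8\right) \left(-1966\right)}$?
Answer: $- \frac{644550719}{21347423053152} \approx -3.0193 \cdot 10^{-5}$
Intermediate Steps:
$t = - \frac{644550719}{1357287834}$ ($t = \left(-21275\right) \left(- \frac{1}{32613}\right) + 46913 \left(- \frac{1}{41618}\right) = \frac{21275}{32613} - \frac{46913}{41618} = - \frac{644550719}{1357287834} \approx -0.47488$)
$\frac{t}{\left(-8\right) \left(-1966\right)} = - \frac{644550719}{1357287834 \left(\left(-8\right) \left(-1966\right)\right)} = - \frac{644550719}{1357287834 \cdot 15728} = \left(- \frac{644550719}{1357287834}\right) \frac{1}{15728} = - \frac{644550719}{21347423053152}$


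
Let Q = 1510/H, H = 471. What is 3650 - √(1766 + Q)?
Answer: 3650 - 4*√24530151/471 ≈ 3607.9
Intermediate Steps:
Q = 1510/471 ≈ 3.2059
3650 - √(1766 + Q) = 3650 - √(1766 + 1510/471) = 3650 - √(833296/471) = 3650 - 4*√24530151/471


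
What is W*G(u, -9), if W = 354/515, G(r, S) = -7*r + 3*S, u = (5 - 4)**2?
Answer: -12036/515 ≈ -23.371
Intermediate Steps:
u = 1 (u = 1**2 = 1)
W = 354/515 (W = 354*(1/515) = 354/515 ≈ 0.68738)
W*G(u, -9) = 354*(-7*1 + 3*(-9))/515 = 354*(-7 - 27)/515 = (354/515)*(-34) = -12036/515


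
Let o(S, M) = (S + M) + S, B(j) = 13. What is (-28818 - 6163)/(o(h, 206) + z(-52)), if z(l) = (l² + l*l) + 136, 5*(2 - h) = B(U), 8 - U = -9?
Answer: -174905/28744 ≈ -6.0849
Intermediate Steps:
U = 17 (U = 8 - 1*(-9) = 8 + 9 = 17)
h = -⅗ (h = 2 - ⅕*13 = 2 - 13/5 = -⅗ ≈ -0.60000)
z(l) = 136 + 2*l² (z(l) = (l² + l²) + 136 = 2*l² + 136 = 136 + 2*l²)
o(S, M) = M + 2*S (o(S, M) = (M + S) + S = M + 2*S)
(-28818 - 6163)/(o(h, 206) + z(-52)) = (-28818 - 6163)/((206 + 2*(-⅗)) + (136 + 2*(-52)²)) = -34981/((206 - 6/5) + (136 + 2*2704)) = -34981/(1024/5 + (136 + 5408)) = -34981/(1024/5 + 5544) = -34981/28744/5 = -34981*5/28744 = -174905/28744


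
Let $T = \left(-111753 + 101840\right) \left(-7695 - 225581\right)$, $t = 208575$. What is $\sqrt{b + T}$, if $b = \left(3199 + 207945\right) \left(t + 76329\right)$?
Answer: $2 \sqrt{15617058791} \approx 2.4994 \cdot 10^{5}$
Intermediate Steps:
$b = 60155770176$ ($b = \left(3199 + 207945\right) \left(208575 + 76329\right) = 211144 \cdot 284904 = 60155770176$)
$T = 2312464988$ ($T = \left(-9913\right) \left(-233276\right) = 2312464988$)
$\sqrt{b + T} = \sqrt{60155770176 + 2312464988} = \sqrt{62468235164} = 2 \sqrt{15617058791}$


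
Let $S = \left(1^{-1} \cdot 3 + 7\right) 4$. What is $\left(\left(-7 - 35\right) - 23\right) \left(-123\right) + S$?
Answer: $8035$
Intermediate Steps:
$S = 40$ ($S = \left(1 \cdot 3 + 7\right) 4 = \left(3 + 7\right) 4 = 10 \cdot 4 = 40$)
$\left(\left(-7 - 35\right) - 23\right) \left(-123\right) + S = \left(\left(-7 - 35\right) - 23\right) \left(-123\right) + 40 = \left(-42 - 23\right) \left(-123\right) + 40 = \left(-65\right) \left(-123\right) + 40 = 7995 + 40 = 8035$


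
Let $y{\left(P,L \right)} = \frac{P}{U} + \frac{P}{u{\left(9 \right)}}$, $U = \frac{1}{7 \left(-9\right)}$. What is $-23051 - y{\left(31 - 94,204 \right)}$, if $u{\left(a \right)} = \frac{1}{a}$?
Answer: $-26453$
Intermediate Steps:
$U = - \frac{1}{63}$ ($U = \frac{1}{-63} = - \frac{1}{63} \approx -0.015873$)
$y{\left(P,L \right)} = - 54 P$ ($y{\left(P,L \right)} = \frac{P}{- \frac{1}{63}} + \frac{P}{\frac{1}{9}} = P \left(-63\right) + P \frac{1}{\frac{1}{9}} = - 63 P + P 9 = - 63 P + 9 P = - 54 P$)
$-23051 - y{\left(31 - 94,204 \right)} = -23051 - - 54 \left(31 - 94\right) = -23051 - \left(-54\right) \left(-63\right) = -23051 - 3402 = -26453$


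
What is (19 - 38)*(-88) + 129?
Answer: 1801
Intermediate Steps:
(19 - 38)*(-88) + 129 = -19*(-88) + 129 = 1672 + 129 = 1801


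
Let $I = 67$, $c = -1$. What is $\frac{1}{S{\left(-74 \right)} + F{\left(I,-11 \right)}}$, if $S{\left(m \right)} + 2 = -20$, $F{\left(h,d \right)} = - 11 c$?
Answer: $- \frac{1}{11} \approx -0.090909$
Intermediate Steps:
$F{\left(h,d \right)} = 11$ ($F{\left(h,d \right)} = \left(-11\right) \left(-1\right) = 11$)
$S{\left(m \right)} = -22$ ($S{\left(m \right)} = -2 - 20 = -22$)
$\frac{1}{S{\left(-74 \right)} + F{\left(I,-11 \right)}} = \frac{1}{-22 + 11} = \frac{1}{-11} = - \frac{1}{11}$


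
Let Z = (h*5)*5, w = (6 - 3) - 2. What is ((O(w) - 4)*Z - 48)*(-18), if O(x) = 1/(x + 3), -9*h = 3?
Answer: 603/2 ≈ 301.50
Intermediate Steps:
h = -1/3 (h = -1/9*3 = -1/3 ≈ -0.33333)
w = 1 (w = 3 - 2 = 1)
Z = -25/3 (Z = -1/3*5*5 = -5/3*5 = -25/3 ≈ -8.3333)
O(x) = 1/(3 + x)
((O(w) - 4)*Z - 48)*(-18) = ((1/(3 + 1) - 4)*(-25/3) - 48)*(-18) = ((1/4 - 4)*(-25/3) - 48)*(-18) = (-15/4*(-25/3) - 48)*(-18) = (125/4 - 48)*(-18) = -67/4*(-18) = 603/2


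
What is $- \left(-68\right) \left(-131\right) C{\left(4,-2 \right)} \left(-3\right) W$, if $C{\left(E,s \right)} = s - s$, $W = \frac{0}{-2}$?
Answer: $0$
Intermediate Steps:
$W = 0$ ($W = 0 \left(- \frac{1}{2}\right) = 0$)
$C{\left(E,s \right)} = 0$
$- \left(-68\right) \left(-131\right) C{\left(4,-2 \right)} \left(-3\right) W = - \left(-68\right) \left(-131\right) 0 \left(-3\right) 0 = - 8908 \cdot 0 \cdot 0 = - 8908 \cdot 0 = \left(-1\right) 0 = 0$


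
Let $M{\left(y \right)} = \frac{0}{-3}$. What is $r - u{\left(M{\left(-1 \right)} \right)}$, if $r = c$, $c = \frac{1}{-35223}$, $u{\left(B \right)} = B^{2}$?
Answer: $- \frac{1}{35223} \approx -2.8391 \cdot 10^{-5}$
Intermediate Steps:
$M{\left(y \right)} = 0$ ($M{\left(y \right)} = 0 \left(- \frac{1}{3}\right) = 0$)
$c = - \frac{1}{35223} \approx -2.8391 \cdot 10^{-5}$
$r = - \frac{1}{35223} \approx -2.8391 \cdot 10^{-5}$
$r - u{\left(M{\left(-1 \right)} \right)} = - \frac{1}{35223} - 0^{2} = - \frac{1}{35223} - 0 = - \frac{1}{35223} + 0 = - \frac{1}{35223}$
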